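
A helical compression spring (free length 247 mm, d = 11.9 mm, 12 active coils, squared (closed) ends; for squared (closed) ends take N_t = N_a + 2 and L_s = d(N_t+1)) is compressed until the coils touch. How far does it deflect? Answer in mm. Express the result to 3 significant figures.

N_t = 14; L_s = 11.9·15 = 178.5 mm
δ_solid = L₀ − L_s = 247 − 178.5 = 68.5 mm

68.5 mm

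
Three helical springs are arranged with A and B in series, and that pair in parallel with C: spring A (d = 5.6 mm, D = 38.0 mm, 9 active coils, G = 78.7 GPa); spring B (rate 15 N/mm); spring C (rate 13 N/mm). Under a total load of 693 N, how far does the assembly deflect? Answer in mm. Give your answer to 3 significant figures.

k_A = Gd⁴/(8D³N_a) = (78.7×10³)(5.6⁴)/(8·38.0³·9) = 19.59 N/mm
Springs A,B series: k_AB = 1/(1/19.59+1/15) = 8.4953 N/mm; parallel with C: k_eq = 8.4953+13 = 21.495 N/mm
δ = F/k_eq = 693/21.495 = 32.24 mm

32.2 mm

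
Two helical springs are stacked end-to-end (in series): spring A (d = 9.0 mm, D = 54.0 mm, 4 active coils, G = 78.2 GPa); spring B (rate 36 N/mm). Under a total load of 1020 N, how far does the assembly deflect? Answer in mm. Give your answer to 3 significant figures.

k_A = Gd⁴/(8D³N_a) = (78.2×10³)(9.0⁴)/(8·54.0³·4) = 101.82 N/mm
Series: 1/k_eq = 1/101.82 + 1/36 = 0.037599; k_eq = 26.597 N/mm
δ = F/k_eq = 1020/26.597 = 38.351 mm

38.4 mm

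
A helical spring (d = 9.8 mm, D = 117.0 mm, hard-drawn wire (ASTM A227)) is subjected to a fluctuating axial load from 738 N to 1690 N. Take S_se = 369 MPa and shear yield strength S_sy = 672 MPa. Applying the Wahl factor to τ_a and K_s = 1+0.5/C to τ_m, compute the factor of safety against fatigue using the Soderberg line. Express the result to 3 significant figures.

0.949

C = D/d = 117.0/9.8 = 11.9388; K_W = (4C−1)/(4C−4)+0.615/C = 1.1201; K_s = 1+0.5/C = 1.0419
F_a = (F_max−F_min)/2 = 476 N; F_m = (F_max+F_min)/2 = 1214 N
τ_a = K_W·8F_aD/(πd³) = 1.1201 × 150.68 = 168.77 MPa
τ_m = K_s·8F_mD/(πd³) = 1.0419 × 384.3 = 400.39 MPa
Soderberg: 1/n_f = τ_a/S_se + τ_m/S_sy = 168.77/369 + 400.39/672 = 0.45738 + 0.59582 = 1.0532
n_f = 1/1.0532 = 0.9495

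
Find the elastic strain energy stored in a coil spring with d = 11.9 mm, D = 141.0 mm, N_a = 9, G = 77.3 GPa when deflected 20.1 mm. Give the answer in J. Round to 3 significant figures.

k = Gd⁴/(8D³N_a) = (77.3×10³)(11.9⁴)/(8·141.0³·9) = 7.6803 N/mm
U = ½kδ² = 0.5 × 7.6803 × 20.1² = 1551.5 N·mm = 1.5515 J

1.55 J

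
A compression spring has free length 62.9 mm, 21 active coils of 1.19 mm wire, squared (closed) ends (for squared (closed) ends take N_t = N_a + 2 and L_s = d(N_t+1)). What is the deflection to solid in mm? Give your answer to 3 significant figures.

N_t = 23; L_s = 1.19·24 = 28.56 mm
δ_solid = L₀ − L_s = 62.9 − 28.56 = 34.34 mm

34.3 mm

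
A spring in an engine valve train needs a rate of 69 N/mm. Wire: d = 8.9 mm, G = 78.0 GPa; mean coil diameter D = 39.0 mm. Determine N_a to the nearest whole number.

N_a = Gd⁴/(8D³k) = (78.0×10³ × 8.9⁴)/(8 × 39.0³ × 69)
    = 4.89389e+08 / 3.27441e+07 = 14.95 → 15 coils

15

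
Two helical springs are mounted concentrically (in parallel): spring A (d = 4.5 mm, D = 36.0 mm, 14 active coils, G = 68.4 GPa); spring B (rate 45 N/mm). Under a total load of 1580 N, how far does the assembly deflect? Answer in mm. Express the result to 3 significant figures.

31.4 mm

k_A = Gd⁴/(8D³N_a) = (68.4×10³)(4.5⁴)/(8·36.0³·14) = 5.3676 N/mm
Parallel: k_eq = 5.3676 + 45 = 50.368 N/mm
δ = F/k_eq = 1580/50.368 = 31.369 mm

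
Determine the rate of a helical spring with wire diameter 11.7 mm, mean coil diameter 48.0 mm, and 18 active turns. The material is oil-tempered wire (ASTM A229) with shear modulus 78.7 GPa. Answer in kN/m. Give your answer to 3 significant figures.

k = Gd⁴/(8D³N_a) = (78.7×10³ × 11.7⁴) / (8 × 48.0³ × 18)
  = 1.47475e+09 / 1.59252e+07 = 92.604 N/mm

92.6 kN/m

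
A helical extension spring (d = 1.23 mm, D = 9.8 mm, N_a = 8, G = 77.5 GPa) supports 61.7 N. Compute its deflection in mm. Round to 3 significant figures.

k = Gd⁴/(8D³N_a) = (77.5×10³)(1.23⁴)/(8·9.8³·8) = 2.9449 N/mm
δ = F/k = 61.7 / 2.9449 = 20.952 mm

21.0 mm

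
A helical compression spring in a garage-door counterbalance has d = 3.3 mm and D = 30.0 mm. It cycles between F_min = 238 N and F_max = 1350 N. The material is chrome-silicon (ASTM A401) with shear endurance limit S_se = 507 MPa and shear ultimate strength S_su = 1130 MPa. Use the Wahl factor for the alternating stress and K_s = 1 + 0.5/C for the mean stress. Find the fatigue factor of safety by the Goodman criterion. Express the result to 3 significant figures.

C = D/d = 30.0/3.3 = 9.0909; K_W = (4C−1)/(4C−4)+0.615/C = 1.1603; K_s = 1+0.5/C = 1.0550
F_a = (F_max−F_min)/2 = 556 N; F_m = (F_max+F_min)/2 = 794 N
τ_a = K_W·8F_aD/(πd³) = 1.1603 × 1181.9 = 1371.5 MPa
τ_m = K_s·8F_mD/(πd³) = 1.0550 × 1687.9 = 1780.7 MPa
Goodman: 1/n_f = τ_a/S_se + τ_m/S_su = 1371.5/507 + 1780.7/1130 = 2.70504 + 1.57585 = 4.2809
n_f = 1/4.2809 = 0.2336

0.234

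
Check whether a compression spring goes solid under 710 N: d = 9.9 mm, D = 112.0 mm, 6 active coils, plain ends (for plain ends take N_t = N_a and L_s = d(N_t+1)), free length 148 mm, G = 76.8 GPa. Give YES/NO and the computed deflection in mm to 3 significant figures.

k = Gd⁴/(8D³N_a) = (76.8×10³)(9.9⁴)/(8·112.0³·6) = 10.94 N/mm
N_t = 6; L_s = 9.9·7 = 69.3 mm; δ_solid = L₀ − L_s = 148 − 69.3 = 78.7 mm
δ = F/k = 710/10.94 = 64.901 mm
δ < δ_solid → spring does not go solid

NO, δ = 64.9 mm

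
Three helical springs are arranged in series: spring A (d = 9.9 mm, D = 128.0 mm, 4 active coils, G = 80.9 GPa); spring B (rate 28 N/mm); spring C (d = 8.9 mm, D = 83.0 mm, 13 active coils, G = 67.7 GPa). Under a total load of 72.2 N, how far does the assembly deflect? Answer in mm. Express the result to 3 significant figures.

k_A = Gd⁴/(8D³N_a) = (80.9×10³)(9.9⁴)/(8·128.0³·4) = 11.58 N/mm
k_C = Gd⁴/(8D³N_a) = (67.7×10³)(8.9⁴)/(8·83.0³·13) = 7.143 N/mm
Series: 1/k_eq = 1/11.58 + 1/28 + 1/7.143 = 0.26207; k_eq = 3.8158 N/mm
δ = F/k_eq = 72.2/3.8158 = 18.921 mm

18.9 mm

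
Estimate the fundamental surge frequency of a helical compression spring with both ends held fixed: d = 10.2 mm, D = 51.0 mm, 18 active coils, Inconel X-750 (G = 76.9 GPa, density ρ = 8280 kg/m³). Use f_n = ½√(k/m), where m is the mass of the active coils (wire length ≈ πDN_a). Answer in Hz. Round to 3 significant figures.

74.7 Hz

k = Gd⁴/(8D³N_a) = (76.9×10³)(10.2⁴)/(8·51.0³·18) = 43.577 N/mm = 43577 N/m
Wire length L = πDN_a = π·51.0·18 = 2884 mm
m = ρ·(πd²/4)·L = 8280 × 81.713×10⁻⁶ m² × 2.884 m = 1.9513 kg
f_n = ½√(k/m) = 0.5·√(43577/1.9513) = 0.5·√(22333) = 74.721 Hz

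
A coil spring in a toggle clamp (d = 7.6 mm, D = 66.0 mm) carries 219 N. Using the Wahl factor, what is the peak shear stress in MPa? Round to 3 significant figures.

98.0 MPa

Spring index C = D/d = 66.0/7.6 = 8.6842
K_W = (4C−1)/(4C−4) + 0.615/C = 33.737/30.737 + 0.0708 = 1.1684
τ₀ = 8FD/(πd³) = 8·219·66.0/(π·7.6³) = 115632/1379.1 = 83.847 MPa
τ_max = K·τ₀ = 1.1684 × 83.847 = 97.969 MPa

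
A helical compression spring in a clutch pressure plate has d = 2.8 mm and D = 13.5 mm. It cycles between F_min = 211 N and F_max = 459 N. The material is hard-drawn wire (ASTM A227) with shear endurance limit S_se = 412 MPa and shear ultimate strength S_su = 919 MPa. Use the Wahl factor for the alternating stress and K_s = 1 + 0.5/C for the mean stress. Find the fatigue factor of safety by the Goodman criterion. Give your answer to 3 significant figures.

C = D/d = 13.5/2.8 = 4.8214; K_W = (4C−1)/(4C−4)+0.615/C = 1.3238; K_s = 1+0.5/C = 1.1037
F_a = (F_max−F_min)/2 = 124 N; F_m = (F_max+F_min)/2 = 335 N
τ_a = K_W·8F_aD/(πd³) = 1.3238 × 194.19 = 257.07 MPa
τ_m = K_s·8F_mD/(πd³) = 1.1037 × 524.62 = 579.02 MPa
Goodman: 1/n_f = τ_a/S_se + τ_m/S_su = 257.07/412 + 579.02/919 = 0.62395 + 0.63006 = 1.254
n_f = 1/1.254 = 0.7974

0.797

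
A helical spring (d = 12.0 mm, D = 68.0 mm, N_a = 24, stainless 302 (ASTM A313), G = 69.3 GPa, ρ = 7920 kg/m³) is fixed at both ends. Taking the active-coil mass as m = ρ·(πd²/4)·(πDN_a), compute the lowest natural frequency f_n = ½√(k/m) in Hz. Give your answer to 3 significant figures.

36.0 Hz

k = Gd⁴/(8D³N_a) = (69.3×10³)(12.0⁴)/(8·68.0³·24) = 23.803 N/mm = 23803 N/m
Wire length L = πDN_a = π·68.0·24 = 5127.1 mm
m = ρ·(πd²/4)·L = 7920 × 113.1×10⁻⁶ m² × 5.1271 m = 4.5925 kg
f_n = ½√(k/m) = 0.5·√(23803/4.5925) = 0.5·√(5183) = 35.997 Hz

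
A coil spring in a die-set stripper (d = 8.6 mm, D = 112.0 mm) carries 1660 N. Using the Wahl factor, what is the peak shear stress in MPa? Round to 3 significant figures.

826 MPa

Spring index C = D/d = 112.0/8.6 = 13.0233
K_W = (4C−1)/(4C−4) + 0.615/C = 51.093/48.093 + 0.0472 = 1.1096
τ₀ = 8FD/(πd³) = 8·1660·112.0/(π·8.6³) = 1.48736e+06/1998.2 = 744.34 MPa
τ_max = K·τ₀ = 1.1096 × 744.34 = 825.92 MPa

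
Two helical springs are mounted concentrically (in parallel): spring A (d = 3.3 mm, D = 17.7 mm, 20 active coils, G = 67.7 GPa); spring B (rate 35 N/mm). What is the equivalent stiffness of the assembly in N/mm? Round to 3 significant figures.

k_A = Gd⁴/(8D³N_a) = (67.7×10³)(3.3⁴)/(8·17.7³·20) = 9.0491 N/mm
Parallel: k_eq = 9.0491 + 35 = 44.049 N/mm

44.0 N/mm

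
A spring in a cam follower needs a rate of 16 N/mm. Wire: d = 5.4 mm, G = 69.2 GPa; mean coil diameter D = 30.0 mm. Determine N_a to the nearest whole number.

N_a = Gd⁴/(8D³k) = (69.2×10³ × 5.4⁴)/(8 × 30.0³ × 16)
    = 5.88411e+07 / 3.456e+06 = 17.03 → 17 coils

17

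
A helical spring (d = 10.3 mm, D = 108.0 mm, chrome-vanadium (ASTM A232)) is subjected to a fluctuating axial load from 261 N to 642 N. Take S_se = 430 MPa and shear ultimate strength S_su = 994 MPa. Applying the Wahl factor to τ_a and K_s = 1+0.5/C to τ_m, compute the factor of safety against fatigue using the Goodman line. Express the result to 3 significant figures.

4.05

C = D/d = 108.0/10.3 = 10.4854; K_W = (4C−1)/(4C−4)+0.615/C = 1.1377; K_s = 1+0.5/C = 1.0477
F_a = (F_max−F_min)/2 = 190.5 N; F_m = (F_max+F_min)/2 = 451.5 N
τ_a = K_W·8F_aD/(πd³) = 1.1377 × 47.945 = 54.549 MPa
τ_m = K_s·8F_mD/(πd³) = 1.0477 × 113.63 = 119.05 MPa
Goodman: 1/n_f = τ_a/S_se + τ_m/S_su = 54.549/430 + 119.05/994 = 0.12686 + 0.11977 = 0.24663
n_f = 1/0.24663 = 4.055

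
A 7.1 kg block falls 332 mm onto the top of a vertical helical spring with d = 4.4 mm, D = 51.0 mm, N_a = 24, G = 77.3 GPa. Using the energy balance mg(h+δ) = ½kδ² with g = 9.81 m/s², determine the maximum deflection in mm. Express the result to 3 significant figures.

272 mm

k = Gd⁴/(8D³N_a) = (77.3×10³)(4.4⁴)/(8·51.0³·24) = 1.1376 N/mm
W = mg = 7.1 × 9.81 = 69.651 N
½kδ² − Wδ − Wh = 0 → δ = (W + √(W² + 2kWh))/k
δ = (69.651 + √(4851.3 + 52610.7))/1.1376 = (69.651 + 239.71)/1.1376 = 271.95 mm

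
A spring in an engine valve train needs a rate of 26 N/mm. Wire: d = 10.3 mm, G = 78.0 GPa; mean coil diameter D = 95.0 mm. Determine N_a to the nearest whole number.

N_a = Gd⁴/(8D³k) = (78.0×10³ × 10.3⁴)/(8 × 95.0³ × 26)
    = 8.77897e+08 / 1.78334e+08 = 4.923 → 5 coils

5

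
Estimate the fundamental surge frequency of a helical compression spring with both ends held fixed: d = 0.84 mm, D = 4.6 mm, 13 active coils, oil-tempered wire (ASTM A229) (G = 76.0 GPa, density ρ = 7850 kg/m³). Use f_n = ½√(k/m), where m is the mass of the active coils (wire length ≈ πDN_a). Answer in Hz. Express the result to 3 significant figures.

1070 Hz

k = Gd⁴/(8D³N_a) = (76.0×10³)(0.84⁴)/(8·4.6³·13) = 3.7379 N/mm = 3737.9 N/m
Wire length L = πDN_a = π·4.6·13 = 187.87 mm
m = ρ·(πd²/4)·L = 7850 × 0.55418×10⁻⁶ m² × 0.18787 m = 0.00081728 kg
f_n = ½√(k/m) = 0.5·√(3737.9/0.00081728) = 0.5·√(4.5736e+06) = 1069.3 Hz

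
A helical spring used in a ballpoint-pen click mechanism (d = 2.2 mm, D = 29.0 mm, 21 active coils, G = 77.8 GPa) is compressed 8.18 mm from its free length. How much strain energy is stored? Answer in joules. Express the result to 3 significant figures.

0.0149 J

k = Gd⁴/(8D³N_a) = (77.8×10³)(2.2⁴)/(8·29.0³·21) = 0.4448 N/mm
U = ½kδ² = 0.5 × 0.4448 × 8.18² = 14.881 N·mm = 0.014881 J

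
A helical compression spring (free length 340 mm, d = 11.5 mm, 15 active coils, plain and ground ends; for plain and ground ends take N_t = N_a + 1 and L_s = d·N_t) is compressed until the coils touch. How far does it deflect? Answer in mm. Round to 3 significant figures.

156 mm

N_t = 16; L_s = 11.5·16 = 184 mm
δ_solid = L₀ − L_s = 340 − 184 = 156 mm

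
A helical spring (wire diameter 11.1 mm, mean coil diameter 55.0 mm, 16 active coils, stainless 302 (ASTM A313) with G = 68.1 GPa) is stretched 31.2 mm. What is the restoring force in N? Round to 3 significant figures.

k = Gd⁴/(8D³N_a) = (68.1×10³)(11.1⁴)/(8·55.0³·16) = 48.545 N/mm
F = k·δ = 48.545 × 31.2 = 1514.6 N

1510 N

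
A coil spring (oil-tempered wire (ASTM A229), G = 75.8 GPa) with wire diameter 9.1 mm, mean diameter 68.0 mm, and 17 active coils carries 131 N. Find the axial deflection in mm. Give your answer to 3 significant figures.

10.8 mm

k = Gd⁴/(8D³N_a) = (75.8×10³)(9.1⁴)/(8·68.0³·17) = 12.155 N/mm
δ = F/k = 131 / 12.155 = 10.777 mm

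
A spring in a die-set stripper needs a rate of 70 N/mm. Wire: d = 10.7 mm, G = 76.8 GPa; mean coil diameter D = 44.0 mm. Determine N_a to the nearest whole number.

N_a = Gd⁴/(8D³k) = (76.8×10³ × 10.7⁴)/(8 × 44.0³ × 70)
    = 1.00669e+09 / 4.7703e+07 = 21.1 → 21 coils

21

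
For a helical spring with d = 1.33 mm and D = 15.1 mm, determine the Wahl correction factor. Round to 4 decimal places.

C = D/d = 15.1/1.33 = 11.3534
K_W = (4C−1)/(4C−4) + 0.615/C = 44.414/41.414 + 0.0542 = 1.1266

1.1266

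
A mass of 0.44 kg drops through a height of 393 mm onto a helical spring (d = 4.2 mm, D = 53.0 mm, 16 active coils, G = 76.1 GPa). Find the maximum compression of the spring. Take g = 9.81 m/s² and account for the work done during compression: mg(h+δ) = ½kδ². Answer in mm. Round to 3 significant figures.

k = Gd⁴/(8D³N_a) = (76.1×10³)(4.2⁴)/(8·53.0³·16) = 1.2426 N/mm
W = mg = 0.44 × 9.81 = 4.3164 N
½kδ² − Wδ − Wh = 0 → δ = (W + √(W² + 2kWh))/k
δ = (4.3164 + √(18.631 + 4215.88))/1.2426 = (4.3164 + 65.073)/1.2426 = 55.841 mm

55.8 mm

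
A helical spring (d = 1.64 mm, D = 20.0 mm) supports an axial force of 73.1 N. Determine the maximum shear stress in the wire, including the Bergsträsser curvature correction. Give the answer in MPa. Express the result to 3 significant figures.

Spring index C = D/d = 20.0/1.64 = 12.1951
K_B = (4C+2)/(4C−3) = 50.780/45.780 = 1.1092
τ₀ = 8FD/(πd³) = 8·73.1·20.0/(π·1.64³) = 11696/13.857 = 844.03 MPa
τ_max = K·τ₀ = 1.1092 × 844.03 = 936.21 MPa

936 MPa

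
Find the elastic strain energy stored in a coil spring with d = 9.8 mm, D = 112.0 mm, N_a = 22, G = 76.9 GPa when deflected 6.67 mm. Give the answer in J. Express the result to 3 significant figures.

0.0638 J

k = Gd⁴/(8D³N_a) = (76.9×10³)(9.8⁴)/(8·112.0³·22) = 2.8686 N/mm
U = ½kδ² = 0.5 × 2.8686 × 6.67² = 63.81 N·mm = 0.06381 J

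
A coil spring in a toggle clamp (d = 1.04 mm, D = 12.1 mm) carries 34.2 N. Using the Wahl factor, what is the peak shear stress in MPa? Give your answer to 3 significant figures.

Spring index C = D/d = 12.1/1.04 = 11.6346
K_W = (4C−1)/(4C−4) + 0.615/C = 45.538/42.538 + 0.0529 = 1.1234
τ₀ = 8FD/(πd³) = 8·34.2·12.1/(π·1.04³) = 3310.56/3.5339 = 936.81 MPa
τ_max = K·τ₀ = 1.1234 × 936.81 = 1052.4 MPa

1050 MPa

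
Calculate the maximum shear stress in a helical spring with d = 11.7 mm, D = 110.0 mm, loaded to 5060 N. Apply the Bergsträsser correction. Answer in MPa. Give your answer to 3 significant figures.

1010 MPa

Spring index C = D/d = 110.0/11.7 = 9.4017
K_B = (4C+2)/(4C−3) = 39.607/34.607 = 1.1445
τ₀ = 8FD/(πd³) = 8·5060·110.0/(π·11.7³) = 4.4528e+06/5031.6 = 884.96 MPa
τ_max = K·τ₀ = 1.1445 × 884.96 = 1012.8 MPa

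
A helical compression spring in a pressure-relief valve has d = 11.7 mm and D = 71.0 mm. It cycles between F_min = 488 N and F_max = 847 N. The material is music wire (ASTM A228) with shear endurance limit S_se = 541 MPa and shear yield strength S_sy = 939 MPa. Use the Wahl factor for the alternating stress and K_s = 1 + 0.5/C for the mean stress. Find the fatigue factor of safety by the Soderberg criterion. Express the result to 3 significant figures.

C = D/d = 71.0/11.7 = 6.0684; K_W = (4C−1)/(4C−4)+0.615/C = 1.2493; K_s = 1+0.5/C = 1.0824
F_a = (F_max−F_min)/2 = 179.5 N; F_m = (F_max+F_min)/2 = 667.5 N
τ_a = K_W·8F_aD/(πd³) = 1.2493 × 20.263 = 25.315 MPa
τ_m = K_s·8F_mD/(πd³) = 1.0824 × 75.352 = 81.56 MPa
Soderberg: 1/n_f = τ_a/S_se + τ_m/S_sy = 25.315/541 + 81.56/939 = 0.04679 + 0.08686 = 0.13365
n_f = 1/0.13365 = 7.482

7.48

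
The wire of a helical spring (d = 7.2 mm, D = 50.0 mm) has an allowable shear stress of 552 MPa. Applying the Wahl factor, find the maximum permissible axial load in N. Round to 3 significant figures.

1330 N

C = D/d = 50.0/7.2 = 6.9444
K_W = (4C−1)/(4C−4) + 0.615/C = 26.778/23.778 + 0.0886 = 1.2147
τ_max = K·8FD/(πd³) → F_max = τ_allow·πd³/(8DK)
F_max = 552·π·7.2³/(8·50.0·1.2147) = 6.4727e+05/485.89 = 1332.1 N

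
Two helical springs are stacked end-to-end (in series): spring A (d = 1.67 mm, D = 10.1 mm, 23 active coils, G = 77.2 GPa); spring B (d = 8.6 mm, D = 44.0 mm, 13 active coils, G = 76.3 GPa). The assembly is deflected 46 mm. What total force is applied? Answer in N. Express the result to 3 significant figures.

137 N

k_A = Gd⁴/(8D³N_a) = (77.2×10³)(1.67⁴)/(8·10.1³·23) = 3.1674 N/mm
k_B = Gd⁴/(8D³N_a) = (76.3×10³)(8.6⁴)/(8·44.0³·13) = 47.112 N/mm
Series: 1/k_eq = 1/3.1674 + 1/47.112 = 0.33694; k_eq = 2.9679 N/mm
F = k_eq·δ = 2.9679·46 = 136.52 N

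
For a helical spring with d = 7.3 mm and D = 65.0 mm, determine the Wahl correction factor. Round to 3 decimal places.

C = D/d = 65.0/7.3 = 8.9041
K_W = (4C−1)/(4C−4) + 0.615/C = 34.616/31.616 + 0.0691 = 1.1640

1.164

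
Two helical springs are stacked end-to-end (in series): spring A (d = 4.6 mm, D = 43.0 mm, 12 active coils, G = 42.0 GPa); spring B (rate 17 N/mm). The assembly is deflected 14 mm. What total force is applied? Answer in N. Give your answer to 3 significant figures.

k_A = Gd⁴/(8D³N_a) = (42.0×10³)(4.6⁴)/(8·43.0³·12) = 2.4638 N/mm
Series: 1/k_eq = 1/2.4638 + 1/17 = 0.4647; k_eq = 2.1519 N/mm
F = k_eq·δ = 2.1519·14 = 30.127 N

30.1 N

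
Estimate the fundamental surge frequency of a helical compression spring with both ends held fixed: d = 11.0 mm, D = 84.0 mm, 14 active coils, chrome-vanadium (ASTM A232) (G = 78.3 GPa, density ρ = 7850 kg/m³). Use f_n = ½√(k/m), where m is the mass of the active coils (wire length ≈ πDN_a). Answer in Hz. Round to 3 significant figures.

k = Gd⁴/(8D³N_a) = (78.3×10³)(11.0⁴)/(8·84.0³·14) = 17.269 N/mm = 17269 N/m
Wire length L = πDN_a = π·84.0·14 = 3694.5 mm
m = ρ·(πd²/4)·L = 7850 × 95.033×10⁻⁶ m² × 3.6945 m = 2.7561 kg
f_n = ½√(k/m) = 0.5·√(17269/2.7561) = 0.5·√(6265.8) = 39.578 Hz

39.6 Hz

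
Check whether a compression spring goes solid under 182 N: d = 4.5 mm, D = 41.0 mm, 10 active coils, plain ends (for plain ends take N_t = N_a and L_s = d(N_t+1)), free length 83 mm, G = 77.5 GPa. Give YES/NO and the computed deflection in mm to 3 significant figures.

NO, δ = 31.6 mm

k = Gd⁴/(8D³N_a) = (77.5×10³)(4.5⁴)/(8·41.0³·10) = 5.7638 N/mm
N_t = 10; L_s = 4.5·11 = 49.5 mm; δ_solid = L₀ − L_s = 83 − 49.5 = 33.5 mm
δ = F/k = 182/5.7638 = 31.576 mm
δ < δ_solid → spring does not go solid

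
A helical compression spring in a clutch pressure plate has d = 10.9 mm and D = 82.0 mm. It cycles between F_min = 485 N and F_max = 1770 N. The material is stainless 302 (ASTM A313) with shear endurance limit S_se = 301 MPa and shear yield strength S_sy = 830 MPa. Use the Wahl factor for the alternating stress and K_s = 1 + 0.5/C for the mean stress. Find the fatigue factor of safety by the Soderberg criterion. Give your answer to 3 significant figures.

C = D/d = 82.0/10.9 = 7.5229; K_W = (4C−1)/(4C−4)+0.615/C = 1.1967; K_s = 1+0.5/C = 1.0665
F_a = (F_max−F_min)/2 = 642.5 N; F_m = (F_max+F_min)/2 = 1127.5 N
τ_a = K_W·8F_aD/(πd³) = 1.1967 × 103.6 = 123.98 MPa
τ_m = K_s·8F_mD/(πd³) = 1.0665 × 181.8 = 193.88 MPa
Soderberg: 1/n_f = τ_a/S_se + τ_m/S_sy = 123.98/301 + 193.88/830 = 0.41189 + 0.23359 = 0.64548
n_f = 1/0.64548 = 1.549

1.55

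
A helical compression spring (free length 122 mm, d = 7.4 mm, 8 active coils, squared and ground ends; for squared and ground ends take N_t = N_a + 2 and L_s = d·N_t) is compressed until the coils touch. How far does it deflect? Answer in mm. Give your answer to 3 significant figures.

N_t = 10; L_s = 7.4·10 = 74 mm
δ_solid = L₀ − L_s = 122 − 74 = 48 mm

48.0 mm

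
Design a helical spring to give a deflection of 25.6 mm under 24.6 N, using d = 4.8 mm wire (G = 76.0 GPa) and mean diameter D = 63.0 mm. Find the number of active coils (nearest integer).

Required rate k = F/δ = 24.6/25.6 = 0.96094 N/mm
N_a = Gd⁴/(8D³k) = (76.0×10³ × 4.8⁴)/(8 × 63.0³ × 0.96094)
    = 4.0344e+07 / 1.92224e+06 = 20.99 → 21 coils

21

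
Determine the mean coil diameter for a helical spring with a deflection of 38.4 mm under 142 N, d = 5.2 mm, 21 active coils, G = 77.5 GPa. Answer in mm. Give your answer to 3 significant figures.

Required rate k = F/δ = 142/38.4 = 3.6979 N/mm
D = (Gd⁴/(8N_a·k))^(1/3) = (77.5×10³·5.2⁴/(8·21·3.6979))^(1/3)
  = (91211.3)^(1/3) = 45.0142 mm

45.0 mm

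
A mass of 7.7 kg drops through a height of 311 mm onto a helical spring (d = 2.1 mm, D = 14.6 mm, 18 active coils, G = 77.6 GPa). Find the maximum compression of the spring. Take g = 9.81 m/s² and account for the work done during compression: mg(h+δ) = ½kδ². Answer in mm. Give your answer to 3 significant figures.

k = Gd⁴/(8D³N_a) = (77.6×10³)(2.1⁴)/(8·14.6³·18) = 3.3676 N/mm
W = mg = 7.7 × 9.81 = 75.537 N
½kδ² − Wδ − Wh = 0 → δ = (W + √(W² + 2kWh))/k
δ = (75.537 + √(5705.8 + 158222))/3.3676 = (75.537 + 404.88)/3.3676 = 142.66 mm

143 mm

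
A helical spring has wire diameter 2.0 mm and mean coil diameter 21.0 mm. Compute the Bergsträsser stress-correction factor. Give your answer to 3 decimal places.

C = D/d = 21.0/2.0 = 10.5000
K_B = (4C+2)/(4C−3) = 44.000/39.000 = 1.1282

1.128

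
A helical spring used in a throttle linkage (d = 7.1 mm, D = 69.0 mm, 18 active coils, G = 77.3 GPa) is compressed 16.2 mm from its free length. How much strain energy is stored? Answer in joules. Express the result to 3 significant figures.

0.545 J

k = Gd⁴/(8D³N_a) = (77.3×10³)(7.1⁴)/(8·69.0³·18) = 4.1524 N/mm
U = ½kδ² = 0.5 × 4.1524 × 16.2² = 544.88 N·mm = 0.54488 J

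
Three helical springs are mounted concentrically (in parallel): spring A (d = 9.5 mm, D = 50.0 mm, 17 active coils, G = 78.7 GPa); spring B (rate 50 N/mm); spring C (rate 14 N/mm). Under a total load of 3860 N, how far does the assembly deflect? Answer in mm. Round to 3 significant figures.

38.0 mm

k_A = Gd⁴/(8D³N_a) = (78.7×10³)(9.5⁴)/(8·50.0³·17) = 37.707 N/mm
Parallel: k_eq = 37.707 + 50 + 14 = 101.71 N/mm
δ = F/k_eq = 3860/101.71 = 37.952 mm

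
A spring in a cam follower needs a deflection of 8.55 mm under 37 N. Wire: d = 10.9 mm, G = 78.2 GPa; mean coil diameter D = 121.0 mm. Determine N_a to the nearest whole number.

Required rate k = F/δ = 37/8.55 = 4.3275 N/mm
N_a = Gd⁴/(8D³k) = (78.2×10³ × 10.9⁴)/(8 × 121.0³ × 4.3275)
    = 1.10386e+09 / 6.13312e+07 = 18 → 18 coils

18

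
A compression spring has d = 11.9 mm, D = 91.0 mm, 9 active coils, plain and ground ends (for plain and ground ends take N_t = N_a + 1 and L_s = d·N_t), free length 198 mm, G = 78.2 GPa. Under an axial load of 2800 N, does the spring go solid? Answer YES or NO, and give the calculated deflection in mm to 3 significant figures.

YES, δ = 96.9 mm

k = Gd⁴/(8D³N_a) = (78.2×10³)(11.9⁴)/(8·91.0³·9) = 28.903 N/mm
N_t = 10; L_s = 11.9·10 = 119 mm; δ_solid = L₀ − L_s = 198 − 119 = 79 mm
δ = F/k = 2800/28.903 = 96.877 mm
δ ≥ δ_solid → spring goes solid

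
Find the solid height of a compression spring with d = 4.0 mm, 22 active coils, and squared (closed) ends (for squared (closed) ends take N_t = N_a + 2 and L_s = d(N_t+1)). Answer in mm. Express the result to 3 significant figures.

100 mm

squared (closed) ends: N_t = N_a + 2 = 22 + 2 = 24
L_s = d·(N_t+1) = 4.0 × 25 = 100 mm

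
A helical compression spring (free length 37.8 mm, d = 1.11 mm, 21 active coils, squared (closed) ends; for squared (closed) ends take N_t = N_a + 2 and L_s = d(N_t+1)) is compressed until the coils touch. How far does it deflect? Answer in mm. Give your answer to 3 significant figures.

11.2 mm

N_t = 23; L_s = 1.11·24 = 26.64 mm
δ_solid = L₀ − L_s = 37.8 − 26.64 = 11.16 mm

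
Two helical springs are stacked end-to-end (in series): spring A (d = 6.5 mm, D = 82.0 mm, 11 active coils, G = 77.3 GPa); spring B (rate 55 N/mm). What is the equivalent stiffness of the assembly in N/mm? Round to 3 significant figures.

k_A = Gd⁴/(8D³N_a) = (77.3×10³)(6.5⁴)/(8·82.0³·11) = 2.8439 N/mm
Series: 1/k_eq = 1/2.8439 + 1/55 = 0.36982; k_eq = 2.704 N/mm

2.70 N/mm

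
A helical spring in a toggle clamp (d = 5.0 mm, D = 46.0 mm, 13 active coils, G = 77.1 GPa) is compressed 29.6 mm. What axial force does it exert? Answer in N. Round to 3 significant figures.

k = Gd⁴/(8D³N_a) = (77.1×10³)(5.0⁴)/(8·46.0³·13) = 4.7602 N/mm
F = k·δ = 4.7602 × 29.6 = 140.9 N

141 N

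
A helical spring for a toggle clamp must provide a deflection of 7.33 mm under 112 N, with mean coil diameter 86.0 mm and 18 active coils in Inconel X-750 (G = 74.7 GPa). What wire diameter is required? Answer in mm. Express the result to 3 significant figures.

Required rate k = F/δ = 112/7.33 = 15.28 N/mm
d = (8D³N_a·k / G)^(1/4) = (8·86.0³·18·15.28 / (74.7×10³))^0.25
  = (18735)^0.25 = 11.6994 mm

11.7 mm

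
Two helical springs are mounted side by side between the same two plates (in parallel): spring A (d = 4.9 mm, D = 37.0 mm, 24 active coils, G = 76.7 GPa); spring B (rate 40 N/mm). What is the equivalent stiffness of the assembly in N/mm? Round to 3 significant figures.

k_A = Gd⁴/(8D³N_a) = (76.7×10³)(4.9⁴)/(8·37.0³·24) = 4.5465 N/mm
Parallel: k_eq = 4.5465 + 40 = 44.546 N/mm

44.5 N/mm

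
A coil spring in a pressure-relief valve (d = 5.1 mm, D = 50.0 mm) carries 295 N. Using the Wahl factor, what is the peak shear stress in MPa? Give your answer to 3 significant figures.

325 MPa

Spring index C = D/d = 50.0/5.1 = 9.8039
K_W = (4C−1)/(4C−4) + 0.615/C = 38.216/35.216 + 0.0627 = 1.1479
τ₀ = 8FD/(πd³) = 8·295·50.0/(π·5.1³) = 118000/416.74 = 283.15 MPa
τ_max = K·τ₀ = 1.1479 × 283.15 = 325.04 MPa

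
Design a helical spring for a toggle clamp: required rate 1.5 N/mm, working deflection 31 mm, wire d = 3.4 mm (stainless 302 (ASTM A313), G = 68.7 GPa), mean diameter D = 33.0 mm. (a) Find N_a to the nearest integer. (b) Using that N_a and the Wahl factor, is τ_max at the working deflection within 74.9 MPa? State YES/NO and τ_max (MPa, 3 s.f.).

(a) 21 coils; (b) NO, τ_max = 116 MPa

N_a = Gd⁴/(8D³k) = (68.7×10³)(3.4⁴)/(8·33.0³·1.5) = 21.29 → N_a = 21
Actual rate k = Gd⁴/(8D³·21) = 1.5206 N/mm
Working load F = kδ = 1.5206·31 = 47.139 N
C = 33.0/3.4 = 9.7059; K_W = (4C−1)/(4C−4)+0.615/C = 1.1495
τ_max = K_W·8FD/(πd³) = 1.1495·100.79 = 115.85 MPa
τ_max > 74.9 MPa → exceeds allowable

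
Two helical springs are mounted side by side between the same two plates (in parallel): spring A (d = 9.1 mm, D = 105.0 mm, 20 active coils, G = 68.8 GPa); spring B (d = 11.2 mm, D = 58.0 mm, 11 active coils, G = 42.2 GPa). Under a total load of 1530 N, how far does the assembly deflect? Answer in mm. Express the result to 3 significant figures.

37.1 mm

k_A = Gd⁴/(8D³N_a) = (68.8×10³)(9.1⁴)/(8·105.0³·20) = 2.5472 N/mm
k_B = Gd⁴/(8D³N_a) = (42.2×10³)(11.2⁴)/(8·58.0³·11) = 38.674 N/mm
Parallel: k_eq = 2.5472 + 38.674 = 41.221 N/mm
δ = F/k_eq = 1530/41.221 = 37.117 mm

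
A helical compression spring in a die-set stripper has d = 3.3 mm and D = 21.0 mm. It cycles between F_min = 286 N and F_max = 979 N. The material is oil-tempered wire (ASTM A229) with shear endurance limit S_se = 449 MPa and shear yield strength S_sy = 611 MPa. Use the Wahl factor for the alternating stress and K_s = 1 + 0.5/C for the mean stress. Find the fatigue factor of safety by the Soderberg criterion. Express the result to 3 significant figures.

0.325

C = D/d = 21.0/3.3 = 6.3636; K_W = (4C−1)/(4C−4)+0.615/C = 1.2365; K_s = 1+0.5/C = 1.0786
F_a = (F_max−F_min)/2 = 346.5 N; F_m = (F_max+F_min)/2 = 632.5 N
τ_a = K_W·8F_aD/(πd³) = 1.2365 × 515.61 = 637.54 MPa
τ_m = K_s·8F_mD/(πd³) = 1.0786 × 941.19 = 1015.1 MPa
Soderberg: 1/n_f = τ_a/S_se + τ_m/S_sy = 637.54/449 + 1015.1/611 = 1.41990 + 1.66144 = 3.0813
n_f = 1/3.0813 = 0.3245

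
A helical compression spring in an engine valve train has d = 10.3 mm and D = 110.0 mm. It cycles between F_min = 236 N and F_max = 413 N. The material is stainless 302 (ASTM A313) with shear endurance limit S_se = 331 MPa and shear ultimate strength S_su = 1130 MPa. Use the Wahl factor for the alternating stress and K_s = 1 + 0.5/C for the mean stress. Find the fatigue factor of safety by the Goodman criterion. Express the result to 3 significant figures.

C = D/d = 110.0/10.3 = 10.6796; K_W = (4C−1)/(4C−4)+0.615/C = 1.1351; K_s = 1+0.5/C = 1.0468
F_a = (F_max−F_min)/2 = 88.5 N; F_m = (F_max+F_min)/2 = 324.5 N
τ_a = K_W·8F_aD/(πd³) = 1.1351 × 22.686 = 25.751 MPa
τ_m = K_s·8F_mD/(πd³) = 1.0468 × 83.183 = 87.078 MPa
Goodman: 1/n_f = τ_a/S_se + τ_m/S_su = 25.751/331 + 87.078/1130 = 0.07780 + 0.07706 = 0.15486
n_f = 1/0.15486 = 6.458

6.46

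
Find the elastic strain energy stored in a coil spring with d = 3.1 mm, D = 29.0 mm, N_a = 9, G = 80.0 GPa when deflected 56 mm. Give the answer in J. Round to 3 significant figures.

k = Gd⁴/(8D³N_a) = (80.0×10³)(3.1⁴)/(8·29.0³·9) = 4.2074 N/mm
U = ½kδ² = 0.5 × 4.2074 × 56² = 6597.1 N·mm = 6.5971 J

6.60 J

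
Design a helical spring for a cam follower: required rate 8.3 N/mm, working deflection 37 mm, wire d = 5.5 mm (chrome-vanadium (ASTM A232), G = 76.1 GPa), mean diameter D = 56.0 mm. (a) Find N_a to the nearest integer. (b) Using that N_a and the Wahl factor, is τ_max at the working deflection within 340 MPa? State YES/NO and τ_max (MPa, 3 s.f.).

(a) 6 coils; (b) YES, τ_max = 299 MPa

N_a = Gd⁴/(8D³k) = (76.1×10³)(5.5⁴)/(8·56.0³·8.3) = 5.972 → N_a = 6
Actual rate k = Gd⁴/(8D³·6) = 8.261 N/mm
Working load F = kδ = 8.261·37 = 305.66 N
C = 56.0/5.5 = 10.1818; K_W = (4C−1)/(4C−4)+0.615/C = 1.1421
τ_max = K_W·8FD/(πd³) = 1.1421·261.98 = 299.21 MPa
τ_max ≤ 340 MPa → acceptable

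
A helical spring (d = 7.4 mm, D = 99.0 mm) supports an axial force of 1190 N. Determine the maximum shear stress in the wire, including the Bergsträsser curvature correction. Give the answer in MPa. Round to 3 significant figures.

Spring index C = D/d = 99.0/7.4 = 13.3784
K_B = (4C+2)/(4C−3) = 55.514/50.514 = 1.0990
τ₀ = 8FD/(πd³) = 8·1190·99.0/(π·7.4³) = 942480/1273 = 740.33 MPa
τ_max = K·τ₀ = 1.0990 × 740.33 = 813.61 MPa

814 MPa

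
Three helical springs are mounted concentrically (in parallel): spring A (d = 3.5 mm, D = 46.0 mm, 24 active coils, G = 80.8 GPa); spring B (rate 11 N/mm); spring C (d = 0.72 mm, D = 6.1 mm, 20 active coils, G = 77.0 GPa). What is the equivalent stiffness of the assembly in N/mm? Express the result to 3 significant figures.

12.2 N/mm

k_A = Gd⁴/(8D³N_a) = (80.8×10³)(3.5⁴)/(8·46.0³·24) = 0.6488 N/mm
k_C = Gd⁴/(8D³N_a) = (77.0×10³)(0.72⁴)/(8·6.1³·20) = 0.56979 N/mm
Parallel: k_eq = 0.6488 + 11 + 0.56979 = 12.219 N/mm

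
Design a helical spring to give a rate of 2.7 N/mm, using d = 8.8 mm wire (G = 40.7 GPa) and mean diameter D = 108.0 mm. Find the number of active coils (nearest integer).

9

N_a = Gd⁴/(8D³k) = (40.7×10³ × 8.8⁴)/(8 × 108.0³ × 2.7)
    = 2.44076e+08 / 2.72098e+07 = 8.97 → 9 coils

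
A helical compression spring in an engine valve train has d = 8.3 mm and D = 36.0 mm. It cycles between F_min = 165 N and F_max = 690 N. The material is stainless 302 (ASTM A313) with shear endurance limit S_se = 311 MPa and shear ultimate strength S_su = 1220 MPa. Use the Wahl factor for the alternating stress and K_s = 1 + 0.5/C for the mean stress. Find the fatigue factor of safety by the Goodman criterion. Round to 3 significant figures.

4.04

C = D/d = 36.0/8.3 = 4.3373; K_W = (4C−1)/(4C−4)+0.615/C = 1.3665; K_s = 1+0.5/C = 1.1153
F_a = (F_max−F_min)/2 = 262.5 N; F_m = (F_max+F_min)/2 = 427.5 N
τ_a = K_W·8F_aD/(πd³) = 1.3665 × 42.086 = 57.511 MPa
τ_m = K_s·8F_mD/(πd³) = 1.1153 × 68.54 = 76.441 MPa
Goodman: 1/n_f = τ_a/S_se + τ_m/S_su = 57.511/311 + 76.441/1220 = 0.18492 + 0.06266 = 0.24758
n_f = 1/0.24758 = 4.039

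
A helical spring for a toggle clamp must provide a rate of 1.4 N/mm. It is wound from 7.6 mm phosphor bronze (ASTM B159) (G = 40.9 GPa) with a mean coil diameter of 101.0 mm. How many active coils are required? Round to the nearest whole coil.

12

N_a = Gd⁴/(8D³k) = (40.9×10³ × 7.6⁴)/(8 × 101.0³ × 1.4)
    = 1.36451e+08 / 1.15394e+07 = 11.82 → 12 coils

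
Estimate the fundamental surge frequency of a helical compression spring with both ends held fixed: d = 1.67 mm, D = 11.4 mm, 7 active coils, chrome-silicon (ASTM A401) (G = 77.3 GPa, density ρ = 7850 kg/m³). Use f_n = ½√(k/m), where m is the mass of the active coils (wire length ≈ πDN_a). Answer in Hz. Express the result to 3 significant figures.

k = Gd⁴/(8D³N_a) = (77.3×10³)(1.67⁴)/(8·11.4³·7) = 7.2467 N/mm = 7246.7 N/m
Wire length L = πDN_a = π·11.4·7 = 250.7 mm
m = ρ·(πd²/4)·L = 7850 × 2.1904×10⁻⁶ m² × 0.2507 m = 0.0043107 kg
f_n = ½√(k/m) = 0.5·√(7246.7/0.0043107) = 0.5·√(1.6811e+06) = 648.29 Hz

648 Hz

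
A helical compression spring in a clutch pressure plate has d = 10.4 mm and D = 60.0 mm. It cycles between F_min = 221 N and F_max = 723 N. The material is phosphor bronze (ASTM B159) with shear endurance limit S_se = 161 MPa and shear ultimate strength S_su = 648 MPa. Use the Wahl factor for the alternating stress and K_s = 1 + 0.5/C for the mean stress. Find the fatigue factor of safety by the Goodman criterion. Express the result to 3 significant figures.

2.67

C = D/d = 60.0/10.4 = 5.7692; K_W = (4C−1)/(4C−4)+0.615/C = 1.2639; K_s = 1+0.5/C = 1.0867
F_a = (F_max−F_min)/2 = 251 N; F_m = (F_max+F_min)/2 = 472 N
τ_a = K_W·8F_aD/(πd³) = 1.2639 × 34.093 = 43.089 MPa
τ_m = K_s·8F_mD/(πd³) = 1.0867 × 64.111 = 69.667 MPa
Goodman: 1/n_f = τ_a/S_se + τ_m/S_su = 43.089/161 + 69.667/648 = 0.26763 + 0.10751 = 0.37514
n_f = 1/0.37514 = 2.666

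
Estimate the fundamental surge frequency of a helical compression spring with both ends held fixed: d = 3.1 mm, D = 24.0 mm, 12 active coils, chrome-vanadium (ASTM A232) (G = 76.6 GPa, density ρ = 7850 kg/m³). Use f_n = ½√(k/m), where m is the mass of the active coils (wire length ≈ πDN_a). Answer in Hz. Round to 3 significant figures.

k = Gd⁴/(8D³N_a) = (76.6×10³)(3.1⁴)/(8·24.0³·12) = 5.3305 N/mm = 5330.5 N/m
Wire length L = πDN_a = π·24.0·12 = 904.78 mm
m = ρ·(πd²/4)·L = 7850 × 7.5477×10⁻⁶ m² × 0.90478 m = 0.053607 kg
f_n = ½√(k/m) = 0.5·√(5330.5/0.053607) = 0.5·√(99436) = 157.67 Hz

158 Hz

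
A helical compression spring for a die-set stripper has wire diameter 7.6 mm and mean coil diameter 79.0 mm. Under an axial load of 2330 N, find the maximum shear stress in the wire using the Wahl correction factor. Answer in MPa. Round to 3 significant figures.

1220 MPa

Spring index C = D/d = 79.0/7.6 = 10.3947
K_W = (4C−1)/(4C−4) + 0.615/C = 40.579/37.579 + 0.0592 = 1.1390
τ₀ = 8FD/(πd³) = 8·2330·79.0/(π·7.6³) = 1.47256e+06/1379.1 = 1067.8 MPa
τ_max = K·τ₀ = 1.1390 × 1067.8 = 1216.2 MPa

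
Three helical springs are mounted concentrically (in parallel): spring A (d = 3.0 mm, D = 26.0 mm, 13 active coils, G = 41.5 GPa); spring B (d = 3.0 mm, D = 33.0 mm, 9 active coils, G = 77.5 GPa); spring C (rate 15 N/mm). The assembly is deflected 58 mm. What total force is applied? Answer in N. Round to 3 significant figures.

k_A = Gd⁴/(8D³N_a) = (41.5×10³)(3.0⁴)/(8·26.0³·13) = 1.839 N/mm
k_B = Gd⁴/(8D³N_a) = (77.5×10³)(3.0⁴)/(8·33.0³·9) = 2.4261 N/mm
Parallel: k_eq = 1.839 + 2.4261 + 15 = 19.265 N/mm
F = k_eq·δ = 19.265·58 = 1117.4 N

1120 N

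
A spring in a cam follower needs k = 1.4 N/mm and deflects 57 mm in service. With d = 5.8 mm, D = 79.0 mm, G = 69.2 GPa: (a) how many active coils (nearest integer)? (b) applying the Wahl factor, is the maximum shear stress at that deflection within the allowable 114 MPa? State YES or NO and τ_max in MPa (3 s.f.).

(a) 14 coils; (b) YES, τ_max = 92.1 MPa

N_a = Gd⁴/(8D³k) = (69.2×10³)(5.8⁴)/(8·79.0³·1.4) = 14.18 → N_a = 14
Actual rate k = Gd⁴/(8D³·14) = 1.4181 N/mm
Working load F = kδ = 1.4181·57 = 80.834 N
C = 79.0/5.8 = 13.6207; K_W = (4C−1)/(4C−4)+0.615/C = 1.1046
τ_max = K_W·8FD/(πd³) = 1.1046·83.344 = 92.06 MPa
τ_max ≤ 114 MPa → acceptable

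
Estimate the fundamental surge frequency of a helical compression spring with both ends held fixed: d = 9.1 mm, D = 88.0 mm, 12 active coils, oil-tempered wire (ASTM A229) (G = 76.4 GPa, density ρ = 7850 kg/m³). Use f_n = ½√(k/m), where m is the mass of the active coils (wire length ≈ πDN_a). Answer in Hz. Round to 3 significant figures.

k = Gd⁴/(8D³N_a) = (76.4×10³)(9.1⁴)/(8·88.0³·12) = 8.0083 N/mm = 8008.3 N/m
Wire length L = πDN_a = π·88.0·12 = 3317.5 mm
m = ρ·(πd²/4)·L = 7850 × 65.039×10⁻⁶ m² × 3.3175 m = 1.6938 kg
f_n = ½√(k/m) = 0.5·√(8008.3/1.6938) = 0.5·√(4728.1) = 34.38 Hz

34.4 Hz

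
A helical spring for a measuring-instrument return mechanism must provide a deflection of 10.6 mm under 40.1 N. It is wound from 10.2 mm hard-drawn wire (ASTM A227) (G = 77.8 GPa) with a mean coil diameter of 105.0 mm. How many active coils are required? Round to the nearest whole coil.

24

Required rate k = F/δ = 40.1/10.6 = 3.783 N/mm
N_a = Gd⁴/(8D³k) = (77.8×10³ × 10.2⁴)/(8 × 105.0³ × 3.783)
    = 8.42132e+08 / 3.50345e+07 = 24.04 → 24 coils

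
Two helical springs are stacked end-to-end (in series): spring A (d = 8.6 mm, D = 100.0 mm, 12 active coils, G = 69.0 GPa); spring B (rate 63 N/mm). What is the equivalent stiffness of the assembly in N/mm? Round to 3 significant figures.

3.70 N/mm

k_A = Gd⁴/(8D³N_a) = (69.0×10³)(8.6⁴)/(8·100.0³·12) = 3.9316 N/mm
Series: 1/k_eq = 1/3.9316 + 1/63 = 0.27022; k_eq = 3.7007 N/mm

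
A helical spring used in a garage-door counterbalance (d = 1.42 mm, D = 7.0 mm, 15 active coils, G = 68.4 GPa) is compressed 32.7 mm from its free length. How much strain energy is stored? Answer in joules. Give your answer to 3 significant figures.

k = Gd⁴/(8D³N_a) = (68.4×10³)(1.42⁴)/(8·7.0³·15) = 6.7567 N/mm
U = ½kδ² = 0.5 × 6.7567 × 32.7² = 3612.4 N·mm = 3.6124 J

3.61 J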